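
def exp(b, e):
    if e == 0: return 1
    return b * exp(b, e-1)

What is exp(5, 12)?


exp(5, 12)
= 5 * exp(5, 11)
= 5 * 5 * exp(5, 10)
= 5 * 5 * 5 * exp(5, 9)
= 5 * 5 * 5 * 5 * exp(5, 8)
= 5 * 5 * 5 * 5 * 5 * exp(5, 7)
= 5 * 5 * 5 * 5 * 5 * 5 * exp(5, 6)
= 5 * 5 * 5 * 5 * 5 * 5 * 5 * exp(5, 5)
= 5 * 5 * 5 * 5 * 5 * 5 * 5 * 5 * exp(5, 4)
= 5 * 5 * 5 * 5 * 5 * 5 * 5 * 5 * 5 * exp(5, 3)
= 5 * 5 * 5 * 5 * 5 * 5 * 5 * 5 * 5 * 5 * exp(5, 2)
= 5 * 5 * 5 * 5 * 5 * 5 * 5 * 5 * 5 * 5 * 5 * exp(5, 1)
= 5 * 5 * 5 * 5 * 5 * 5 * 5 * 5 * 5 * 5 * 5 * 5 * exp(5, 0)
= 5 * 5 * 5 * 5 * 5 * 5 * 5 * 5 * 5 * 5 * 5 * 5 * 1
= 244140625

244140625


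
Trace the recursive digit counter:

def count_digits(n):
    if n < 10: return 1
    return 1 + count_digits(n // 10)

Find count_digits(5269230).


count_digits(5269230) = 1 + count_digits(526923)
count_digits(526923) = 1 + count_digits(52692)
count_digits(52692) = 1 + count_digits(5269)
count_digits(5269) = 1 + count_digits(526)
count_digits(526) = 1 + count_digits(52)
count_digits(52) = 1 + count_digits(5)
count_digits(5) = 1  (base case: 5 < 10)
Unwinding: 1 + 1 + 1 + 1 + 1 + 1 + 1 = 7

7


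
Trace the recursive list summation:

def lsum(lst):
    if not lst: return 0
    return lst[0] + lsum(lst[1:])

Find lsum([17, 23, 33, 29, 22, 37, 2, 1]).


lsum([17, 23, 33, 29, 22, 37, 2, 1]) = 17 + lsum([23, 33, 29, 22, 37, 2, 1])
lsum([23, 33, 29, 22, 37, 2, 1]) = 23 + lsum([33, 29, 22, 37, 2, 1])
lsum([33, 29, 22, 37, 2, 1]) = 33 + lsum([29, 22, 37, 2, 1])
lsum([29, 22, 37, 2, 1]) = 29 + lsum([22, 37, 2, 1])
lsum([22, 37, 2, 1]) = 22 + lsum([37, 2, 1])
lsum([37, 2, 1]) = 37 + lsum([2, 1])
lsum([2, 1]) = 2 + lsum([1])
lsum([1]) = 1 + lsum([])
lsum([]) = 0  (base case)
Total: 17 + 23 + 33 + 29 + 22 + 37 + 2 + 1 + 0 = 164

164


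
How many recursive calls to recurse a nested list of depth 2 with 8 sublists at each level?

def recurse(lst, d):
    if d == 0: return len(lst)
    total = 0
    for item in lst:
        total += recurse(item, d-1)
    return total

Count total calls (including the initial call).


At depth 0 (root): 1 call
At depth 1: each of 1 parents calls recurse on 8 children = 8 calls
At depth 2: each of 8 parents calls recurse on 8 children = 64 calls
Total: 1 + 8 + 64 = 73

73


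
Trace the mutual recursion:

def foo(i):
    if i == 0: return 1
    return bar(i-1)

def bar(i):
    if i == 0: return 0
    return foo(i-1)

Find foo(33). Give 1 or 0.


foo(33) = bar(32)
bar(32) = foo(31)
foo(31) = bar(30)
bar(30) = foo(29)
foo(29) = bar(28)
bar(28) = foo(27)
foo(27) = bar(26)
bar(26) = foo(25)
foo(25) = bar(24)
bar(24) = foo(23)
foo(23) = bar(22)
bar(22) = foo(21)
foo(21) = bar(20)
bar(20) = foo(19)
foo(19) = bar(18)
bar(18) = foo(17)
foo(17) = bar(16)
bar(16) = foo(15)
foo(15) = bar(14)
bar(14) = foo(13)
foo(13) = bar(12)
bar(12) = foo(11)
foo(11) = bar(10)
bar(10) = foo(9)
foo(9) = bar(8)
bar(8) = foo(7)
foo(7) = bar(6)
bar(6) = foo(5)
foo(5) = bar(4)
bar(4) = foo(3)
foo(3) = bar(2)
bar(2) = foo(1)
foo(1) = bar(0)
bar(0) = 0  (base case)
Result: 0

0


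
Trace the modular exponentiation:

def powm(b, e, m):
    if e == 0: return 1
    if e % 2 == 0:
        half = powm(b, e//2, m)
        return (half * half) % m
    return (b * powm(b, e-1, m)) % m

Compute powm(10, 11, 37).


powm(10, 11, 37): e is odd, compute powm(10, 10, 37)
  powm(10, 10, 37): e is even, compute powm(10, 5, 37)
    powm(10, 5, 37): e is odd, compute powm(10, 4, 37)
      powm(10, 4, 37): e is even, compute powm(10, 2, 37)
        powm(10, 2, 37): e is even, compute powm(10, 1, 37)
          powm(10, 1, 37): e is odd, compute powm(10, 0, 37)
          powm(10, 0, 37) = 1
          (10 * 1) % 37 = 10
        half=10, (10*10) % 37 = 26
      half=26, (26*26) % 37 = 10
    (10 * 10) % 37 = 26
  half=26, (26*26) % 37 = 10
(10 * 10) % 37 = 26

26


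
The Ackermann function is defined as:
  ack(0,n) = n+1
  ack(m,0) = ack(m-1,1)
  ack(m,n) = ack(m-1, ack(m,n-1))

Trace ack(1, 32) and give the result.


ack(1, 32) = ack(0, ack(1, 31))
  ack(1, 31) = ack(0, ack(1, 30))
    ack(1, 30) = ack(0, ack(1, 29))
      ack(1, 29) = ack(0, ack(1, 28))
        ack(1, 28) = ack(0, ack(1, 27))
          ack(1, 27) = ack(0, ack(1, 26))
          ack(1, 26) = ack(0, ack(1, 25))
          ack(1, 25) = ack(0, ack(1, 24))
          ack(1, 24) = ack(0, ack(1, 23))
          ack(1, 23) = ack(0, ack(1, 22))
          ack(1, 22) = ack(0, ack(1, 21))
          ack(1, 21) = ack(0, ack(1, 20))
          ack(1, 20) = ack(0, ack(1, 19))
          ack(1, 19) = ack(0, ack(1, 18))
          ack(1, 18) = ack(0, ack(1, 17))
          ack(1, 17) = ack(0, ack(1, 16))
          ack(1, 16) = ack(0, ack(1, 15))
          ack(1, 15) = ack(0, ack(1, 14))
          ack(1, 14) = ack(0, ack(1, 13))
          ack(1, 13) = ack(0, ack(1, 12))
          ack(1, 12) = ack(0, ack(1, 11))
          ack(1, 11) = ack(0, ack(1, 10))
          ack(1, 10) = ack(0, ack(1, 9))
          ack(1, 9) = ack(0, ack(1, 8))
          ack(1, 8) = ack(0, ack(1, 7))
... (trace truncated)
Result: ack(1, 32) = 34

34


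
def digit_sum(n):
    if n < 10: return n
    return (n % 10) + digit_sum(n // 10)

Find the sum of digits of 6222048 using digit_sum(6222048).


digit_sum(6222048) = 8 + digit_sum(622204)
digit_sum(622204) = 4 + digit_sum(62220)
digit_sum(62220) = 0 + digit_sum(6222)
digit_sum(6222) = 2 + digit_sum(622)
digit_sum(622) = 2 + digit_sum(62)
digit_sum(62) = 2 + digit_sum(6)
digit_sum(6) = 6  (base case)
Total: 8 + 4 + 0 + 2 + 2 + 2 + 6 = 24

24


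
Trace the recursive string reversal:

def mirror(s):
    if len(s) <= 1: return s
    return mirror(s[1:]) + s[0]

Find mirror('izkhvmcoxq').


mirror('izkhvmcoxq') = mirror('zkhvmcoxq') + 'i'
mirror('zkhvmcoxq') = mirror('khvmcoxq') + 'z'
mirror('khvmcoxq') = mirror('hvmcoxq') + 'k'
mirror('hvmcoxq') = mirror('vmcoxq') + 'h'
mirror('vmcoxq') = mirror('mcoxq') + 'v'
mirror('mcoxq') = mirror('coxq') + 'm'
mirror('coxq') = mirror('oxq') + 'c'
mirror('oxq') = mirror('xq') + 'o'
mirror('xq') = mirror('q') + 'x'
mirror('q') = 'q'  (base case)
Concatenating: 'q' + 'x' + 'o' + 'c' + 'm' + 'v' + 'h' + 'k' + 'z' + 'i' = 'qxocmvhkzi'

qxocmvhkzi


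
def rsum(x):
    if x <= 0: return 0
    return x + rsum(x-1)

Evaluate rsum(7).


rsum(7)
= 7 + 6 + 5 + 4 + 3 + 2 + 1 + rsum(0)
= 7 + 6 + 5 + 4 + 3 + 2 + 1 + 0
= 28

28


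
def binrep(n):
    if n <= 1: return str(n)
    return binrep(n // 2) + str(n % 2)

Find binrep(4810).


binrep(4810) = binrep(2405) + '0'
binrep(2405) = binrep(1202) + '1'
binrep(1202) = binrep(601) + '0'
binrep(601) = binrep(300) + '1'
binrep(300) = binrep(150) + '0'
binrep(150) = binrep(75) + '0'
binrep(75) = binrep(37) + '1'
binrep(37) = binrep(18) + '1'
binrep(18) = binrep(9) + '0'
binrep(9) = binrep(4) + '1'
binrep(4) = binrep(2) + '0'
binrep(2) = binrep(1) + '0'
binrep(1) = '1'  (base case)
Concatenating: '1' + '0' + '0' + '1' + '0' + '1' + '1' + '0' + '0' + '1' + '0' + '1' + '0' = '1001011001010'

1001011001010


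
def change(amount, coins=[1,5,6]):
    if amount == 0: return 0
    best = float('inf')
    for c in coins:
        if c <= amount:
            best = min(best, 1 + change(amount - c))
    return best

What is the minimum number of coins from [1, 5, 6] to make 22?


Building up with DP:
change(0) = 0
change(1) = min(1+change(0)=1+0=1) = 1
change(2) = min(1+change(1)=1+1=2) = 2
change(3) = min(1+change(2)=1+2=3) = 3
change(4) = min(1+change(3)=1+3=4) = 4
change(5) = min(1+change(4)=1+4=5, 1+change(0)=1+0=1) = 1
change(6) = min(1+change(5)=1+1=2, 1+change(1)=1+1=2, 1+change(0)=1+0=1) = 1
change(7) = min(1+change(6)=1+1=2, 1+change(2)=1+2=3, 1+change(1)=1+1=2) = 2
change(8) = min(1+change(7)=1+2=3, 1+change(3)=1+3=4, 1+change(2)=1+2=3) = 3
change(9) = min(1+change(8)=1+3=4, 1+change(4)=1+4=5, 1+change(3)=1+3=4) = 4
change(10) = min(1+change(9)=1+4=5, 1+change(5)=1+1=2, 1+change(4)=1+4=5) = 2
change(11) = min(1+change(10)=1+2=3, 1+change(6)=1+1=2, 1+change(5)=1+1=2) = 2
change(12) = min(1+change(11)=1+2=3, 1+change(7)=1+2=3, 1+change(6)=1+1=2) = 2
change(13) = min(1+change(12)=1+2=3, 1+change(8)=1+3=4, 1+change(7)=1+2=3) = 3
change(14) = min(1+change(13)=1+3=4, 1+change(9)=1+4=5, 1+change(8)=1+3=4) = 4
change(15) = min(1+change(14)=1+4=5, 1+change(10)=1+2=3, 1+change(9)=1+4=5) = 3
change(16) = min(1+change(15)=1+3=4, 1+change(11)=1+2=3, 1+change(10)=1+2=3) = 3
change(17) = min(1+change(16)=1+3=4, 1+change(12)=1+2=3, 1+change(11)=1+2=3) = 3
change(18) = min(1+change(17)=1+3=4, 1+change(13)=1+3=4, 1+change(12)=1+2=3) = 3
change(19) = min(1+change(18)=1+3=4, 1+change(14)=1+4=5, 1+change(13)=1+3=4) = 4
change(20) = min(1+change(19)=1+4=5, 1+change(15)=1+3=4, 1+change(14)=1+4=5) = 4
change(21) = min(1+change(20)=1+4=5, 1+change(16)=1+3=4, 1+change(15)=1+3=4) = 4
change(22) = min(1+change(21)=1+4=5, 1+change(17)=1+3=4, 1+change(16)=1+3=4) = 4

4


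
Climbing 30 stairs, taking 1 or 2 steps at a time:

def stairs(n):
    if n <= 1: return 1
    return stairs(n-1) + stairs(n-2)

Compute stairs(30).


Building up from base cases:
stairs(0) = 1
stairs(1) = 1
stairs(2) = stairs(1) + stairs(0) = 1 + 1 = 2
stairs(3) = stairs(2) + stairs(1) = 2 + 1 = 3
stairs(4) = stairs(3) + stairs(2) = 3 + 2 = 5
stairs(5) = stairs(4) + stairs(3) = 5 + 3 = 8
stairs(6) = stairs(5) + stairs(4) = 8 + 5 = 13
stairs(7) = stairs(6) + stairs(5) = 13 + 8 = 21
stairs(8) = stairs(7) + stairs(6) = 21 + 13 = 34
stairs(9) = stairs(8) + stairs(7) = 34 + 21 = 55
stairs(10) = stairs(9) + stairs(8) = 55 + 34 = 89
stairs(11) = stairs(10) + stairs(9) = 89 + 55 = 144
stairs(12) = stairs(11) + stairs(10) = 144 + 89 = 233
stairs(13) = stairs(12) + stairs(11) = 233 + 144 = 377
stairs(14) = stairs(13) + stairs(12) = 377 + 233 = 610
stairs(15) = stairs(14) + stairs(13) = 610 + 377 = 987
stairs(16) = stairs(15) + stairs(14) = 987 + 610 = 1597
stairs(17) = stairs(16) + stairs(15) = 1597 + 987 = 2584
stairs(18) = stairs(17) + stairs(16) = 2584 + 1597 = 4181
stairs(19) = stairs(18) + stairs(17) = 4181 + 2584 = 6765
stairs(20) = stairs(19) + stairs(18) = 6765 + 4181 = 10946
stairs(21) = stairs(20) + stairs(19) = 10946 + 6765 = 17711
stairs(22) = stairs(21) + stairs(20) = 17711 + 10946 = 28657
stairs(23) = stairs(22) + stairs(21) = 28657 + 17711 = 46368
stairs(24) = stairs(23) + stairs(22) = 46368 + 28657 = 75025
stairs(25) = stairs(24) + stairs(23) = 75025 + 46368 = 121393
stairs(26) = stairs(25) + stairs(24) = 121393 + 75025 = 196418
stairs(27) = stairs(26) + stairs(25) = 196418 + 121393 = 317811
stairs(28) = stairs(27) + stairs(26) = 317811 + 196418 = 514229
stairs(29) = stairs(28) + stairs(27) = 514229 + 317811 = 832040
stairs(30) = stairs(29) + stairs(28) = 832040 + 514229 = 1346269

1346269


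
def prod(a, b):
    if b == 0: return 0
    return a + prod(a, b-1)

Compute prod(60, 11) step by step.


prod(60, 11) = 60 + prod(60, 10)
prod(60, 10) = 60 + prod(60, 9)
prod(60, 9) = 60 + prod(60, 8)
prod(60, 8) = 60 + prod(60, 7)
prod(60, 7) = 60 + prod(60, 6)
prod(60, 6) = 60 + prod(60, 5)
prod(60, 5) = 60 + prod(60, 4)
prod(60, 4) = 60 + prod(60, 3)
prod(60, 3) = 60 + prod(60, 2)
prod(60, 2) = 60 + prod(60, 1)
prod(60, 1) = 60 + prod(60, 0)
prod(60, 0) = 0  (base case)
Total: 60 + 60 + 60 + 60 + 60 + 60 + 60 + 60 + 60 + 60 + 60 + 0 = 660

660


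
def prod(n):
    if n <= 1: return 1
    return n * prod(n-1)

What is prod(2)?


prod(2)
= 2 * prod(1)
= 2 * 1
= 2

2


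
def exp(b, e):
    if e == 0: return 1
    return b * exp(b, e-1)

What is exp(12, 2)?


exp(12, 2)
= 12 * exp(12, 1)
= 12 * 12 * exp(12, 0)
= 12 * 12 * 1
= 144

144


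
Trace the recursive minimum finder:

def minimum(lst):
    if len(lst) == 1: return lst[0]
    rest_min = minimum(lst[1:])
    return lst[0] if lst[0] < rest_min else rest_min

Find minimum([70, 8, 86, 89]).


minimum([70, 8, 86, 89]): compare 70 with minimum([8, 86, 89])
minimum([8, 86, 89]): compare 8 with minimum([86, 89])
minimum([86, 89]): compare 86 with minimum([89])
minimum([89]) = 89  (base case)
Compare 86 with 89 -> 86
Compare 8 with 86 -> 8
Compare 70 with 8 -> 8

8


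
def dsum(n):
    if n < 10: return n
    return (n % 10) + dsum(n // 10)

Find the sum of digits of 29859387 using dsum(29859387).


dsum(29859387) = 7 + dsum(2985938)
dsum(2985938) = 8 + dsum(298593)
dsum(298593) = 3 + dsum(29859)
dsum(29859) = 9 + dsum(2985)
dsum(2985) = 5 + dsum(298)
dsum(298) = 8 + dsum(29)
dsum(29) = 9 + dsum(2)
dsum(2) = 2  (base case)
Total: 7 + 8 + 3 + 9 + 5 + 8 + 9 + 2 = 51

51


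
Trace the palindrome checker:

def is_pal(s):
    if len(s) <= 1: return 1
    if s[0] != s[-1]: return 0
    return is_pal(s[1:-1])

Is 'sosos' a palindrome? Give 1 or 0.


is_pal('sosos'): s[0]='s' == s[-1]='s' -> check is_pal('oso')
is_pal('oso'): s[0]='o' == s[-1]='o' -> check is_pal('s')
is_pal('s'): len <= 1 -> return 1  (base case)
Result: 1 (palindrome)

1


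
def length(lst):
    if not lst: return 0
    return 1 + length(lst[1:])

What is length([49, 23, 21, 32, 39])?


length([49, 23, 21, 32, 39]) = 1 + length([23, 21, 32, 39])
length([23, 21, 32, 39]) = 1 + length([21, 32, 39])
length([21, 32, 39]) = 1 + length([32, 39])
length([32, 39]) = 1 + length([39])
length([39]) = 1 + length([])
length([]) = 0  (base case)
Unwinding: 1 + 1 + 1 + 1 + 1 + 0 = 5

5


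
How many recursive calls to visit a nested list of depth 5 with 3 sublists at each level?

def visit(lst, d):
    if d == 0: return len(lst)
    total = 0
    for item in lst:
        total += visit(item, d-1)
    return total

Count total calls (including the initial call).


At depth 0 (root): 1 call
At depth 1: each of 1 parents calls visit on 3 children = 3 calls
At depth 2: each of 3 parents calls visit on 3 children = 9 calls
At depth 3: each of 9 parents calls visit on 3 children = 27 calls
At depth 4: each of 27 parents calls visit on 3 children = 81 calls
At depth 5: each of 81 parents calls visit on 3 children = 243 calls
Total: 1 + 3 + 9 + 27 + 81 + 243 = 364

364


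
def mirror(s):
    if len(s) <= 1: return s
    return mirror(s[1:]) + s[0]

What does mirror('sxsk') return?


mirror('sxsk') = mirror('xsk') + 's'
mirror('xsk') = mirror('sk') + 'x'
mirror('sk') = mirror('k') + 's'
mirror('k') = 'k'  (base case)
Concatenating: 'k' + 's' + 'x' + 's' = 'ksxs'

ksxs


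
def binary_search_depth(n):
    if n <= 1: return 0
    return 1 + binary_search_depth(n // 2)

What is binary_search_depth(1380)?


1380 / 2 = 690
690 / 2 = 345
345 / 2 = 172
172 / 2 = 86
86 / 2 = 43
43 / 2 = 21
21 / 2 = 10
10 / 2 = 5
5 / 2 = 2
2 / 2 = 1
Reached 1 after 10 halvings

10


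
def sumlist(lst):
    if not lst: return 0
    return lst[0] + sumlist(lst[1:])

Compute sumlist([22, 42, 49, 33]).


sumlist([22, 42, 49, 33]) = 22 + sumlist([42, 49, 33])
sumlist([42, 49, 33]) = 42 + sumlist([49, 33])
sumlist([49, 33]) = 49 + sumlist([33])
sumlist([33]) = 33 + sumlist([])
sumlist([]) = 0  (base case)
Total: 22 + 42 + 49 + 33 + 0 = 146

146


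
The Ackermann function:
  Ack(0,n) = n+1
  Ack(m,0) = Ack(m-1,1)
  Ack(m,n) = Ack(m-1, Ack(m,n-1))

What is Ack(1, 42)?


Ack(1, 42) = Ack(0, Ack(1, 41))
  Ack(1, 41) = Ack(0, Ack(1, 40))
    Ack(1, 40) = Ack(0, Ack(1, 39))
      Ack(1, 39) = Ack(0, Ack(1, 38))
        Ack(1, 38) = Ack(0, Ack(1, 37))
          Ack(1, 37) = Ack(0, Ack(1, 36))
          Ack(1, 36) = Ack(0, Ack(1, 35))
          Ack(1, 35) = Ack(0, Ack(1, 34))
          Ack(1, 34) = Ack(0, Ack(1, 33))
          Ack(1, 33) = Ack(0, Ack(1, 32))
          Ack(1, 32) = Ack(0, Ack(1, 31))
          Ack(1, 31) = Ack(0, Ack(1, 30))
          Ack(1, 30) = Ack(0, Ack(1, 29))
          Ack(1, 29) = Ack(0, Ack(1, 28))
          Ack(1, 28) = Ack(0, Ack(1, 27))
          Ack(1, 27) = Ack(0, Ack(1, 26))
          Ack(1, 26) = Ack(0, Ack(1, 25))
          Ack(1, 25) = Ack(0, Ack(1, 24))
          Ack(1, 24) = Ack(0, Ack(1, 23))
          Ack(1, 23) = Ack(0, Ack(1, 22))
          Ack(1, 22) = Ack(0, Ack(1, 21))
          Ack(1, 21) = Ack(0, Ack(1, 20))
          Ack(1, 20) = Ack(0, Ack(1, 19))
          Ack(1, 19) = Ack(0, Ack(1, 18))
          Ack(1, 18) = Ack(0, Ack(1, 17))
... (trace truncated)
Result: Ack(1, 42) = 44

44


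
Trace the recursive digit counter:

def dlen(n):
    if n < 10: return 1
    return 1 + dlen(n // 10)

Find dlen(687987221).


dlen(687987221) = 1 + dlen(68798722)
dlen(68798722) = 1 + dlen(6879872)
dlen(6879872) = 1 + dlen(687987)
dlen(687987) = 1 + dlen(68798)
dlen(68798) = 1 + dlen(6879)
dlen(6879) = 1 + dlen(687)
dlen(687) = 1 + dlen(68)
dlen(68) = 1 + dlen(6)
dlen(6) = 1  (base case: 6 < 10)
Unwinding: 1 + 1 + 1 + 1 + 1 + 1 + 1 + 1 + 1 = 9

9


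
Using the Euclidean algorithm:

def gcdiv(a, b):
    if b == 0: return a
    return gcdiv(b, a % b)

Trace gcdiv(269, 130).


gcdiv(269, 130) = gcdiv(130, 9)
gcdiv(130, 9) = gcdiv(9, 4)
gcdiv(9, 4) = gcdiv(4, 1)
gcdiv(4, 1) = gcdiv(1, 0)
gcdiv(1, 0) = 1  (base case)

1


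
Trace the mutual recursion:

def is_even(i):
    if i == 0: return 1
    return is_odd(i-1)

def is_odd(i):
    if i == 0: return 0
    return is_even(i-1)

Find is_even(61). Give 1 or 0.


is_even(61) = is_odd(60)
is_odd(60) = is_even(59)
is_even(59) = is_odd(58)
is_odd(58) = is_even(57)
is_even(57) = is_odd(56)
is_odd(56) = is_even(55)
is_even(55) = is_odd(54)
is_odd(54) = is_even(53)
is_even(53) = is_odd(52)
is_odd(52) = is_even(51)
is_even(51) = is_odd(50)
is_odd(50) = is_even(49)
is_even(49) = is_odd(48)
is_odd(48) = is_even(47)
is_even(47) = is_odd(46)
is_odd(46) = is_even(45)
is_even(45) = is_odd(44)
is_odd(44) = is_even(43)
is_even(43) = is_odd(42)
is_odd(42) = is_even(41)
is_even(41) = is_odd(40)
is_odd(40) = is_even(39)
is_even(39) = is_odd(38)
is_odd(38) = is_even(37)
is_even(37) = is_odd(36)
is_odd(36) = is_even(35)
is_even(35) = is_odd(34)
is_odd(34) = is_even(33)
is_even(33) = is_odd(32)
is_odd(32) = is_even(31)
is_even(31) = is_odd(30)
is_odd(30) = is_even(29)
is_even(29) = is_odd(28)
is_odd(28) = is_even(27)
is_even(27) = is_odd(26)
is_odd(26) = is_even(25)
is_even(25) = is_odd(24)
is_odd(24) = is_even(23)
is_even(23) = is_odd(22)
is_odd(22) = is_even(21)
is_even(21) = is_odd(20)
is_odd(20) = is_even(19)
is_even(19) = is_odd(18)
is_odd(18) = is_even(17)
is_even(17) = is_odd(16)
is_odd(16) = is_even(15)
is_even(15) = is_odd(14)
is_odd(14) = is_even(13)
is_even(13) = is_odd(12)
is_odd(12) = is_even(11)
is_even(11) = is_odd(10)
is_odd(10) = is_even(9)
is_even(9) = is_odd(8)
is_odd(8) = is_even(7)
is_even(7) = is_odd(6)
is_odd(6) = is_even(5)
is_even(5) = is_odd(4)
is_odd(4) = is_even(3)
is_even(3) = is_odd(2)
is_odd(2) = is_even(1)
is_even(1) = is_odd(0)
is_odd(0) = 0  (base case)
Result: 0

0


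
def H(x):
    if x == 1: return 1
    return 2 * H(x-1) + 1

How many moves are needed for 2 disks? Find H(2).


H(2) = 2 * H(1) + 1
H(1) = 1  (base case)
H(2) = 2 * 1 + 1 = 3

3


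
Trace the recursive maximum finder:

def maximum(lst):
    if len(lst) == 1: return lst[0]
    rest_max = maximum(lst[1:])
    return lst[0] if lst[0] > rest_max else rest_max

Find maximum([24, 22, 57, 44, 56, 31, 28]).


maximum([24, 22, 57, 44, 56, 31, 28]): compare 24 with maximum([22, 57, 44, 56, 31, 28])
maximum([22, 57, 44, 56, 31, 28]): compare 22 with maximum([57, 44, 56, 31, 28])
maximum([57, 44, 56, 31, 28]): compare 57 with maximum([44, 56, 31, 28])
maximum([44, 56, 31, 28]): compare 44 with maximum([56, 31, 28])
maximum([56, 31, 28]): compare 56 with maximum([31, 28])
maximum([31, 28]): compare 31 with maximum([28])
maximum([28]) = 28  (base case)
Compare 31 with 28 -> 31
Compare 56 with 31 -> 56
Compare 44 with 56 -> 56
Compare 57 with 56 -> 57
Compare 22 with 57 -> 57
Compare 24 with 57 -> 57

57


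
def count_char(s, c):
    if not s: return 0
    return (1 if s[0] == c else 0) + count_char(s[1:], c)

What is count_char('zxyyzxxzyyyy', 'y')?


s[0]='z' != 'y' -> 0
s[0]='x' != 'y' -> 0
s[0]='y' == 'y' -> 1
s[0]='y' == 'y' -> 1
s[0]='z' != 'y' -> 0
s[0]='x' != 'y' -> 0
s[0]='x' != 'y' -> 0
s[0]='z' != 'y' -> 0
s[0]='y' == 'y' -> 1
s[0]='y' == 'y' -> 1
s[0]='y' == 'y' -> 1
s[0]='y' == 'y' -> 1
Sum: 0 + 0 + 1 + 1 + 0 + 0 + 0 + 0 + 1 + 1 + 1 + 1 = 6

6


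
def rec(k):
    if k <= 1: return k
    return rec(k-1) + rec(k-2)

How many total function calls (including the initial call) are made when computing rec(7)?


Let C(n) = total calls for rec(n)
C(0) = 1, C(1) = 1
C(2) = 1 + C(1) + C(0) = 1 + 1 + 1 = 3
C(3) = 1 + C(2) + C(1) = 1 + 3 + 1 = 5
C(4) = 1 + C(3) + C(2) = 1 + 5 + 3 = 9
C(5) = 1 + C(4) + C(3) = 1 + 9 + 5 = 15
C(6) = 1 + C(5) + C(4) = 1 + 15 + 9 = 25
C(7) = 1 + C(6) + C(5) = 1 + 25 + 15 = 41

41


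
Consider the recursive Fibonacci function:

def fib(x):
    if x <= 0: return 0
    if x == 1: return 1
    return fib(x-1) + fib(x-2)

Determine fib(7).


Computing fib(7) bottom-up:
fib(0) = 0
fib(1) = 1
fib(2) = fib(1) + fib(0) = 1 + 0 = 1
fib(3) = fib(2) + fib(1) = 1 + 1 = 2
fib(4) = fib(3) + fib(2) = 2 + 1 = 3
fib(5) = fib(4) + fib(3) = 3 + 2 = 5
fib(6) = fib(5) + fib(4) = 5 + 3 = 8
fib(7) = fib(6) + fib(5) = 8 + 5 = 13

13


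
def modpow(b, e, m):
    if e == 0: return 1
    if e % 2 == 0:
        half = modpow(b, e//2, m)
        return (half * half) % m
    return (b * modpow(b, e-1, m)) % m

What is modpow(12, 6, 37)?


modpow(12, 6, 37): e is even, compute modpow(12, 3, 37)
  modpow(12, 3, 37): e is odd, compute modpow(12, 2, 37)
    modpow(12, 2, 37): e is even, compute modpow(12, 1, 37)
      modpow(12, 1, 37): e is odd, compute modpow(12, 0, 37)
        modpow(12, 0, 37) = 1
      (12 * 1) % 37 = 12
    half=12, (12*12) % 37 = 33
  (12 * 33) % 37 = 26
half=26, (26*26) % 37 = 10

10


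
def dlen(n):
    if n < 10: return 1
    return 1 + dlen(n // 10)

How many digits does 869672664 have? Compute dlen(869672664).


dlen(869672664) = 1 + dlen(86967266)
dlen(86967266) = 1 + dlen(8696726)
dlen(8696726) = 1 + dlen(869672)
dlen(869672) = 1 + dlen(86967)
dlen(86967) = 1 + dlen(8696)
dlen(8696) = 1 + dlen(869)
dlen(869) = 1 + dlen(86)
dlen(86) = 1 + dlen(8)
dlen(8) = 1  (base case: 8 < 10)
Unwinding: 1 + 1 + 1 + 1 + 1 + 1 + 1 + 1 + 1 = 9

9


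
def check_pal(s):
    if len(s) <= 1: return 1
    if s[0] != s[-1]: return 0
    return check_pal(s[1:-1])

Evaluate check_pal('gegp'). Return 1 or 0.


check_pal('gegp'): s[0]='g' != s[-1]='p' -> return 0
Result: 0 (not a palindrome)

0


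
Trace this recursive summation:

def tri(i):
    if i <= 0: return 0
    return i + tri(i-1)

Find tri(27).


tri(27)
= 27 + 26 + 25 + 24 + 23 + 22 + 21 + 20 + 19 + 18 + 17 + 16 + 15 + 14 + 13 + 12 + 11 + 10 + 9 + 8 + 7 + 6 + 5 + 4 + 3 + 2 + 1 + tri(0)
= 27 + 26 + 25 + 24 + 23 + 22 + 21 + 20 + 19 + 18 + 17 + 16 + 15 + 14 + 13 + 12 + 11 + 10 + 9 + 8 + 7 + 6 + 5 + 4 + 3 + 2 + 1 + 0
= 378

378


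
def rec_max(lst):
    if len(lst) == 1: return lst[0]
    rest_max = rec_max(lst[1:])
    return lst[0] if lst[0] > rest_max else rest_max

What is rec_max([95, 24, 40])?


rec_max([95, 24, 40]): compare 95 with rec_max([24, 40])
rec_max([24, 40]): compare 24 with rec_max([40])
rec_max([40]) = 40  (base case)
Compare 24 with 40 -> 40
Compare 95 with 40 -> 95

95


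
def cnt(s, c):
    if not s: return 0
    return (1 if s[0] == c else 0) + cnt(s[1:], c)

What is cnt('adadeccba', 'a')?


s[0]='a' == 'a' -> 1
s[0]='d' != 'a' -> 0
s[0]='a' == 'a' -> 1
s[0]='d' != 'a' -> 0
s[0]='e' != 'a' -> 0
s[0]='c' != 'a' -> 0
s[0]='c' != 'a' -> 0
s[0]='b' != 'a' -> 0
s[0]='a' == 'a' -> 1
Sum: 1 + 0 + 1 + 0 + 0 + 0 + 0 + 0 + 1 = 3

3


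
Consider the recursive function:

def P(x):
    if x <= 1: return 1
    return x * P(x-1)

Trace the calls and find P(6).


P(6)
= 6 * P(5)
= 6 * 5 * P(4)
= 6 * 5 * 4 * P(3)
= 6 * 5 * 4 * 3 * P(2)
= 6 * 5 * 4 * 3 * 2 * P(1)
= 6 * 5 * 4 * 3 * 2 * 1
= 720

720


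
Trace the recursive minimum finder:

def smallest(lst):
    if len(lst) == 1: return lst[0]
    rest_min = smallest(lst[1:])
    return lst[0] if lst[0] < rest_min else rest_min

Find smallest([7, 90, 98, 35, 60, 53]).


smallest([7, 90, 98, 35, 60, 53]): compare 7 with smallest([90, 98, 35, 60, 53])
smallest([90, 98, 35, 60, 53]): compare 90 with smallest([98, 35, 60, 53])
smallest([98, 35, 60, 53]): compare 98 with smallest([35, 60, 53])
smallest([35, 60, 53]): compare 35 with smallest([60, 53])
smallest([60, 53]): compare 60 with smallest([53])
smallest([53]) = 53  (base case)
Compare 60 with 53 -> 53
Compare 35 with 53 -> 35
Compare 98 with 35 -> 35
Compare 90 with 35 -> 35
Compare 7 with 35 -> 7

7


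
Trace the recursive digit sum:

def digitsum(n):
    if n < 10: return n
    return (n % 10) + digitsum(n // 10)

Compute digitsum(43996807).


digitsum(43996807) = 7 + digitsum(4399680)
digitsum(4399680) = 0 + digitsum(439968)
digitsum(439968) = 8 + digitsum(43996)
digitsum(43996) = 6 + digitsum(4399)
digitsum(4399) = 9 + digitsum(439)
digitsum(439) = 9 + digitsum(43)
digitsum(43) = 3 + digitsum(4)
digitsum(4) = 4  (base case)
Total: 7 + 0 + 8 + 6 + 9 + 9 + 3 + 4 = 46

46


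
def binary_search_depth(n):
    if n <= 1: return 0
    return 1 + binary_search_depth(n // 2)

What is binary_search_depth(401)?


401 / 2 = 200
200 / 2 = 100
100 / 2 = 50
50 / 2 = 25
25 / 2 = 12
12 / 2 = 6
6 / 2 = 3
3 / 2 = 1
Reached 1 after 8 halvings

8


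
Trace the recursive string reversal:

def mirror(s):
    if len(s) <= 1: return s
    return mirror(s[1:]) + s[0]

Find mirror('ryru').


mirror('ryru') = mirror('yru') + 'r'
mirror('yru') = mirror('ru') + 'y'
mirror('ru') = mirror('u') + 'r'
mirror('u') = 'u'  (base case)
Concatenating: 'u' + 'r' + 'y' + 'r' = 'uryr'

uryr


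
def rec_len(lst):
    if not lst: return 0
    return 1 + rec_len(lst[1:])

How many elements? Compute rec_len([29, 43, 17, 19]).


rec_len([29, 43, 17, 19]) = 1 + rec_len([43, 17, 19])
rec_len([43, 17, 19]) = 1 + rec_len([17, 19])
rec_len([17, 19]) = 1 + rec_len([19])
rec_len([19]) = 1 + rec_len([])
rec_len([]) = 0  (base case)
Unwinding: 1 + 1 + 1 + 1 + 0 = 4

4


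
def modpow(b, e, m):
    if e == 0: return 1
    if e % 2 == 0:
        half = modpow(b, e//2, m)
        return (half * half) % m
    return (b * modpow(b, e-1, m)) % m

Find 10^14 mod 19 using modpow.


modpow(10, 14, 19): e is even, compute modpow(10, 7, 19)
  modpow(10, 7, 19): e is odd, compute modpow(10, 6, 19)
    modpow(10, 6, 19): e is even, compute modpow(10, 3, 19)
      modpow(10, 3, 19): e is odd, compute modpow(10, 2, 19)
        modpow(10, 2, 19): e is even, compute modpow(10, 1, 19)
          modpow(10, 1, 19): e is odd, compute modpow(10, 0, 19)
          modpow(10, 0, 19) = 1
          (10 * 1) % 19 = 10
        half=10, (10*10) % 19 = 5
      (10 * 5) % 19 = 12
    half=12, (12*12) % 19 = 11
  (10 * 11) % 19 = 15
half=15, (15*15) % 19 = 16

16


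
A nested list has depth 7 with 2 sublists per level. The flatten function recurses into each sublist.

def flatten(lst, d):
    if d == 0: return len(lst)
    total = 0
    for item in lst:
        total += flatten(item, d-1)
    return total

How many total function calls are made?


At depth 0 (root): 1 call
At depth 1: each of 1 parents calls flatten on 2 children = 2 calls
At depth 2: each of 2 parents calls flatten on 2 children = 4 calls
At depth 3: each of 4 parents calls flatten on 2 children = 8 calls
At depth 4: each of 8 parents calls flatten on 2 children = 16 calls
At depth 5: each of 16 parents calls flatten on 2 children = 32 calls
At depth 6: each of 32 parents calls flatten on 2 children = 64 calls
At depth 7: each of 64 parents calls flatten on 2 children = 128 calls
Total: 1 + 2 + 4 + 8 + 16 + 32 + 64 + 128 = 255

255


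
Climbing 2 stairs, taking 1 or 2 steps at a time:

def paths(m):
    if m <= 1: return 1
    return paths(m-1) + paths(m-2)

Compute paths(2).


Building up from base cases:
paths(0) = 1
paths(1) = 1
paths(2) = paths(1) + paths(0) = 1 + 1 = 2

2


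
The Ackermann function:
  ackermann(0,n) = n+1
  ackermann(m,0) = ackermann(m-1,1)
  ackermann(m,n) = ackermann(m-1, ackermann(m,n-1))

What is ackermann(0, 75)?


ackermann(0, 75) = 76
Result: ackermann(0, 75) = 76

76


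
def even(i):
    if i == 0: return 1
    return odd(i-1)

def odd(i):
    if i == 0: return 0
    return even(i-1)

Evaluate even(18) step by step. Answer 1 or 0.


even(18) = odd(17)
odd(17) = even(16)
even(16) = odd(15)
odd(15) = even(14)
even(14) = odd(13)
odd(13) = even(12)
even(12) = odd(11)
odd(11) = even(10)
even(10) = odd(9)
odd(9) = even(8)
even(8) = odd(7)
odd(7) = even(6)
even(6) = odd(5)
odd(5) = even(4)
even(4) = odd(3)
odd(3) = even(2)
even(2) = odd(1)
odd(1) = even(0)
even(0) = 1  (base case)
Result: 1

1


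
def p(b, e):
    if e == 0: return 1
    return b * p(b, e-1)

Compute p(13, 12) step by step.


p(13, 12)
= 13 * p(13, 11)
= 13 * 13 * p(13, 10)
= 13 * 13 * 13 * p(13, 9)
= 13 * 13 * 13 * 13 * p(13, 8)
= 13 * 13 * 13 * 13 * 13 * p(13, 7)
= 13 * 13 * 13 * 13 * 13 * 13 * p(13, 6)
= 13 * 13 * 13 * 13 * 13 * 13 * 13 * p(13, 5)
= 13 * 13 * 13 * 13 * 13 * 13 * 13 * 13 * p(13, 4)
= 13 * 13 * 13 * 13 * 13 * 13 * 13 * 13 * 13 * p(13, 3)
= 13 * 13 * 13 * 13 * 13 * 13 * 13 * 13 * 13 * 13 * p(13, 2)
= 13 * 13 * 13 * 13 * 13 * 13 * 13 * 13 * 13 * 13 * 13 * p(13, 1)
= 13 * 13 * 13 * 13 * 13 * 13 * 13 * 13 * 13 * 13 * 13 * 13 * p(13, 0)
= 13 * 13 * 13 * 13 * 13 * 13 * 13 * 13 * 13 * 13 * 13 * 13 * 1
= 23298085122481

23298085122481


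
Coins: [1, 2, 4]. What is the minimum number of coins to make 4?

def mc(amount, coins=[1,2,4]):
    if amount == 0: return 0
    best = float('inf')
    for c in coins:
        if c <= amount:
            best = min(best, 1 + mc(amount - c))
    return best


Building up with DP:
mc(0) = 0
mc(1) = min(1+mc(0)=1+0=1) = 1
mc(2) = min(1+mc(1)=1+1=2, 1+mc(0)=1+0=1) = 1
mc(3) = min(1+mc(2)=1+1=2, 1+mc(1)=1+1=2) = 2
mc(4) = min(1+mc(3)=1+2=3, 1+mc(2)=1+1=2, 1+mc(0)=1+0=1) = 1

1


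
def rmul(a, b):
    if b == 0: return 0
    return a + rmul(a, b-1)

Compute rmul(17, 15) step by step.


rmul(17, 15) = 17 + rmul(17, 14)
rmul(17, 14) = 17 + rmul(17, 13)
rmul(17, 13) = 17 + rmul(17, 12)
rmul(17, 12) = 17 + rmul(17, 11)
rmul(17, 11) = 17 + rmul(17, 10)
rmul(17, 10) = 17 + rmul(17, 9)
rmul(17, 9) = 17 + rmul(17, 8)
rmul(17, 8) = 17 + rmul(17, 7)
rmul(17, 7) = 17 + rmul(17, 6)
rmul(17, 6) = 17 + rmul(17, 5)
rmul(17, 5) = 17 + rmul(17, 4)
rmul(17, 4) = 17 + rmul(17, 3)
rmul(17, 3) = 17 + rmul(17, 2)
rmul(17, 2) = 17 + rmul(17, 1)
rmul(17, 1) = 17 + rmul(17, 0)
rmul(17, 0) = 0  (base case)
Total: 17 + 17 + 17 + 17 + 17 + 17 + 17 + 17 + 17 + 17 + 17 + 17 + 17 + 17 + 17 + 0 = 255

255


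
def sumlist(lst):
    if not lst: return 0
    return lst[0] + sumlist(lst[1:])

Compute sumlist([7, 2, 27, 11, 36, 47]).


sumlist([7, 2, 27, 11, 36, 47]) = 7 + sumlist([2, 27, 11, 36, 47])
sumlist([2, 27, 11, 36, 47]) = 2 + sumlist([27, 11, 36, 47])
sumlist([27, 11, 36, 47]) = 27 + sumlist([11, 36, 47])
sumlist([11, 36, 47]) = 11 + sumlist([36, 47])
sumlist([36, 47]) = 36 + sumlist([47])
sumlist([47]) = 47 + sumlist([])
sumlist([]) = 0  (base case)
Total: 7 + 2 + 27 + 11 + 36 + 47 + 0 = 130

130


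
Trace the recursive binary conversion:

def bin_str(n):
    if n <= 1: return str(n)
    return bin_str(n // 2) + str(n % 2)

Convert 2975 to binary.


bin_str(2975) = bin_str(1487) + '1'
bin_str(1487) = bin_str(743) + '1'
bin_str(743) = bin_str(371) + '1'
bin_str(371) = bin_str(185) + '1'
bin_str(185) = bin_str(92) + '1'
bin_str(92) = bin_str(46) + '0'
bin_str(46) = bin_str(23) + '0'
bin_str(23) = bin_str(11) + '1'
bin_str(11) = bin_str(5) + '1'
bin_str(5) = bin_str(2) + '1'
bin_str(2) = bin_str(1) + '0'
bin_str(1) = '1'  (base case)
Concatenating: '1' + '0' + '1' + '1' + '1' + '0' + '0' + '1' + '1' + '1' + '1' + '1' = '101110011111'

101110011111


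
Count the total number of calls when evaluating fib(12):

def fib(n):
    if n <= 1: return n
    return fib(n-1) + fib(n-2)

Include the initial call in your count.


Let C(n) = total calls for fib(n)
C(0) = 1, C(1) = 1
C(2) = 1 + C(1) + C(0) = 1 + 1 + 1 = 3
C(3) = 1 + C(2) + C(1) = 1 + 3 + 1 = 5
C(4) = 1 + C(3) + C(2) = 1 + 5 + 3 = 9
C(5) = 1 + C(4) + C(3) = 1 + 9 + 5 = 15
C(6) = 1 + C(5) + C(4) = 1 + 15 + 9 = 25
C(7) = 1 + C(6) + C(5) = 1 + 25 + 15 = 41
C(8) = 1 + C(7) + C(6) = 1 + 41 + 25 = 67
C(9) = 1 + C(8) + C(7) = 1 + 67 + 41 = 109
C(10) = 1 + C(9) + C(8) = 1 + 109 + 67 = 177
C(11) = 1 + C(10) + C(9) = 1 + 177 + 109 = 287
C(12) = 1 + C(11) + C(10) = 1 + 287 + 177 = 465

465


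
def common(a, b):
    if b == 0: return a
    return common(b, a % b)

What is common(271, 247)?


common(271, 247) = common(247, 24)
common(247, 24) = common(24, 7)
common(24, 7) = common(7, 3)
common(7, 3) = common(3, 1)
common(3, 1) = common(1, 0)
common(1, 0) = 1  (base case)

1


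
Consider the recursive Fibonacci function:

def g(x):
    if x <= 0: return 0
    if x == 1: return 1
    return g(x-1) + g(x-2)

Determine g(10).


Computing g(10) bottom-up:
g(0) = 0
g(1) = 1
g(2) = g(1) + g(0) = 1 + 0 = 1
g(3) = g(2) + g(1) = 1 + 1 = 2
g(4) = g(3) + g(2) = 2 + 1 = 3
g(5) = g(4) + g(3) = 3 + 2 = 5
g(6) = g(5) + g(4) = 5 + 3 = 8
g(7) = g(6) + g(5) = 8 + 5 = 13
g(8) = g(7) + g(6) = 13 + 8 = 21
g(9) = g(8) + g(7) = 21 + 13 = 34
g(10) = g(9) + g(8) = 34 + 21 = 55

55


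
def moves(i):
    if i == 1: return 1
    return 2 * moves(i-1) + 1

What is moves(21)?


moves(21) = 2 * moves(20) + 1
moves(20) = 2 * moves(19) + 1
moves(19) = 2 * moves(18) + 1
moves(18) = 2 * moves(17) + 1
moves(17) = 2 * moves(16) + 1
moves(16) = 2 * moves(15) + 1
moves(15) = 2 * moves(14) + 1
moves(14) = 2 * moves(13) + 1
moves(13) = 2 * moves(12) + 1
moves(12) = 2 * moves(11) + 1
moves(11) = 2 * moves(10) + 1
moves(10) = 2 * moves(9) + 1
moves(9) = 2 * moves(8) + 1
moves(8) = 2 * moves(7) + 1
moves(7) = 2 * moves(6) + 1
moves(6) = 2 * moves(5) + 1
moves(5) = 2 * moves(4) + 1
moves(4) = 2 * moves(3) + 1
moves(3) = 2 * moves(2) + 1
moves(2) = 2 * moves(1) + 1
moves(1) = 1  (base case)
moves(2) = 2 * 1 + 1 = 3
moves(3) = 2 * 3 + 1 = 7
moves(4) = 2 * 7 + 1 = 15
moves(5) = 2 * 15 + 1 = 31
moves(6) = 2 * 31 + 1 = 63
moves(7) = 2 * 63 + 1 = 127
moves(8) = 2 * 127 + 1 = 255
moves(9) = 2 * 255 + 1 = 511
moves(10) = 2 * 511 + 1 = 1023
moves(11) = 2 * 1023 + 1 = 2047
moves(12) = 2 * 2047 + 1 = 4095
moves(13) = 2 * 4095 + 1 = 8191
moves(14) = 2 * 8191 + 1 = 16383
moves(15) = 2 * 16383 + 1 = 32767
moves(16) = 2 * 32767 + 1 = 65535
moves(17) = 2 * 65535 + 1 = 131071
moves(18) = 2 * 131071 + 1 = 262143
moves(19) = 2 * 262143 + 1 = 524287
moves(20) = 2 * 524287 + 1 = 1048575
moves(21) = 2 * 1048575 + 1 = 2097151

2097151


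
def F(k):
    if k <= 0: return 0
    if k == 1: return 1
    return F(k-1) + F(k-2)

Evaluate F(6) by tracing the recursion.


Computing F(6) bottom-up:
F(0) = 0
F(1) = 1
F(2) = F(1) + F(0) = 1 + 0 = 1
F(3) = F(2) + F(1) = 1 + 1 = 2
F(4) = F(3) + F(2) = 2 + 1 = 3
F(5) = F(4) + F(3) = 3 + 2 = 5
F(6) = F(5) + F(4) = 5 + 3 = 8

8


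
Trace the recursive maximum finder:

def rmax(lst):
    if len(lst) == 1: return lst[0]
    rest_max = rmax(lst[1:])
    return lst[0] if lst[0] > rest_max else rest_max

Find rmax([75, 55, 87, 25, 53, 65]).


rmax([75, 55, 87, 25, 53, 65]): compare 75 with rmax([55, 87, 25, 53, 65])
rmax([55, 87, 25, 53, 65]): compare 55 with rmax([87, 25, 53, 65])
rmax([87, 25, 53, 65]): compare 87 with rmax([25, 53, 65])
rmax([25, 53, 65]): compare 25 with rmax([53, 65])
rmax([53, 65]): compare 53 with rmax([65])
rmax([65]) = 65  (base case)
Compare 53 with 65 -> 65
Compare 25 with 65 -> 65
Compare 87 with 65 -> 87
Compare 55 with 87 -> 87
Compare 75 with 87 -> 87

87


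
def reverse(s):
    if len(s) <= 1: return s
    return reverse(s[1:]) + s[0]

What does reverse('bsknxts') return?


reverse('bsknxts') = reverse('sknxts') + 'b'
reverse('sknxts') = reverse('knxts') + 's'
reverse('knxts') = reverse('nxts') + 'k'
reverse('nxts') = reverse('xts') + 'n'
reverse('xts') = reverse('ts') + 'x'
reverse('ts') = reverse('s') + 't'
reverse('s') = 's'  (base case)
Concatenating: 's' + 't' + 'x' + 'n' + 'k' + 's' + 'b' = 'stxnksb'

stxnksb


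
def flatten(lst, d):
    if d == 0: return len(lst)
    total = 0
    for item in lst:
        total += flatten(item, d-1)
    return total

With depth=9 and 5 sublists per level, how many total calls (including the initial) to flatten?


At depth 0 (root): 1 call
At depth 1: each of 1 parents calls flatten on 5 children = 5 calls
At depth 2: each of 5 parents calls flatten on 5 children = 25 calls
At depth 3: each of 25 parents calls flatten on 5 children = 125 calls
At depth 4: each of 125 parents calls flatten on 5 children = 625 calls
At depth 5: each of 625 parents calls flatten on 5 children = 3125 calls
At depth 6: each of 3125 parents calls flatten on 5 children = 15625 calls
At depth 7: each of 15625 parents calls flatten on 5 children = 78125 calls
At depth 8: each of 78125 parents calls flatten on 5 children = 390625 calls
At depth 9: each of 390625 parents calls flatten on 5 children = 1953125 calls
Total: 1 + 5 + 25 + 125 + 625 + 3125 + 15625 + 78125 + 390625 + 1953125 = 2441406

2441406


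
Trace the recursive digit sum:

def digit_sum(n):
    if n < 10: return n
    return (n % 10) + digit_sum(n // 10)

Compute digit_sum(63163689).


digit_sum(63163689) = 9 + digit_sum(6316368)
digit_sum(6316368) = 8 + digit_sum(631636)
digit_sum(631636) = 6 + digit_sum(63163)
digit_sum(63163) = 3 + digit_sum(6316)
digit_sum(6316) = 6 + digit_sum(631)
digit_sum(631) = 1 + digit_sum(63)
digit_sum(63) = 3 + digit_sum(6)
digit_sum(6) = 6  (base case)
Total: 9 + 8 + 6 + 3 + 6 + 1 + 3 + 6 = 42

42


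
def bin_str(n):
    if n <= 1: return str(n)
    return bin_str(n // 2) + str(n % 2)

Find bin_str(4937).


bin_str(4937) = bin_str(2468) + '1'
bin_str(2468) = bin_str(1234) + '0'
bin_str(1234) = bin_str(617) + '0'
bin_str(617) = bin_str(308) + '1'
bin_str(308) = bin_str(154) + '0'
bin_str(154) = bin_str(77) + '0'
bin_str(77) = bin_str(38) + '1'
bin_str(38) = bin_str(19) + '0'
bin_str(19) = bin_str(9) + '1'
bin_str(9) = bin_str(4) + '1'
bin_str(4) = bin_str(2) + '0'
bin_str(2) = bin_str(1) + '0'
bin_str(1) = '1'  (base case)
Concatenating: '1' + '0' + '0' + '1' + '1' + '0' + '1' + '0' + '0' + '1' + '0' + '0' + '1' = '1001101001001'

1001101001001


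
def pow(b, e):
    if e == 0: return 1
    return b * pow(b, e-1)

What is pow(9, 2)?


pow(9, 2)
= 9 * pow(9, 1)
= 9 * 9 * pow(9, 0)
= 9 * 9 * 1
= 81

81


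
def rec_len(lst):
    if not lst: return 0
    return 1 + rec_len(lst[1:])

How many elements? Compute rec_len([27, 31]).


rec_len([27, 31]) = 1 + rec_len([31])
rec_len([31]) = 1 + rec_len([])
rec_len([]) = 0  (base case)
Unwinding: 1 + 1 + 0 = 2

2


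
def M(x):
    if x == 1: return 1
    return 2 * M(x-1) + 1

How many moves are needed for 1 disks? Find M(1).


M(1) = 1  (base case)

1


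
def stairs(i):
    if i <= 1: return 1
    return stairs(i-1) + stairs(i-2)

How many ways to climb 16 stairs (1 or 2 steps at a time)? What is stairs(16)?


Building up from base cases:
stairs(0) = 1
stairs(1) = 1
stairs(2) = stairs(1) + stairs(0) = 1 + 1 = 2
stairs(3) = stairs(2) + stairs(1) = 2 + 1 = 3
stairs(4) = stairs(3) + stairs(2) = 3 + 2 = 5
stairs(5) = stairs(4) + stairs(3) = 5 + 3 = 8
stairs(6) = stairs(5) + stairs(4) = 8 + 5 = 13
stairs(7) = stairs(6) + stairs(5) = 13 + 8 = 21
stairs(8) = stairs(7) + stairs(6) = 21 + 13 = 34
stairs(9) = stairs(8) + stairs(7) = 34 + 21 = 55
stairs(10) = stairs(9) + stairs(8) = 55 + 34 = 89
stairs(11) = stairs(10) + stairs(9) = 89 + 55 = 144
stairs(12) = stairs(11) + stairs(10) = 144 + 89 = 233
stairs(13) = stairs(12) + stairs(11) = 233 + 144 = 377
stairs(14) = stairs(13) + stairs(12) = 377 + 233 = 610
stairs(15) = stairs(14) + stairs(13) = 610 + 377 = 987
stairs(16) = stairs(15) + stairs(14) = 987 + 610 = 1597

1597


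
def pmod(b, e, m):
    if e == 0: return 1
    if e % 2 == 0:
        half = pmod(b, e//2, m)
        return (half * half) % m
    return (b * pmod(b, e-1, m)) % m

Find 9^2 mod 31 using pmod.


pmod(9, 2, 31): e is even, compute pmod(9, 1, 31)
  pmod(9, 1, 31): e is odd, compute pmod(9, 0, 31)
    pmod(9, 0, 31) = 1
  (9 * 1) % 31 = 9
half=9, (9*9) % 31 = 19

19


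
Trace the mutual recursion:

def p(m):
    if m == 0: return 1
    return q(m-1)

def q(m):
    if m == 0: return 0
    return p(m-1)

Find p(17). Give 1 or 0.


p(17) = q(16)
q(16) = p(15)
p(15) = q(14)
q(14) = p(13)
p(13) = q(12)
q(12) = p(11)
p(11) = q(10)
q(10) = p(9)
p(9) = q(8)
q(8) = p(7)
p(7) = q(6)
q(6) = p(5)
p(5) = q(4)
q(4) = p(3)
p(3) = q(2)
q(2) = p(1)
p(1) = q(0)
q(0) = 0  (base case)
Result: 0

0
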